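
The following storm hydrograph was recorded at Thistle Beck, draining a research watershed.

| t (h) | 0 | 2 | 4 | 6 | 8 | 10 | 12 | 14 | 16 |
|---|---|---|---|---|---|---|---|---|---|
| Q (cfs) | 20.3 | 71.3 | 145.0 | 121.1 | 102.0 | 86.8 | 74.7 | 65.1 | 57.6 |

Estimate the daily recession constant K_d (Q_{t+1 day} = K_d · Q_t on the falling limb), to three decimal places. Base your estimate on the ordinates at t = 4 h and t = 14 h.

Between t = 4 h and t = 14 h the flow falls from 145.0 to 65.1 cfs over 5×2 h = 10 h.
Per-interval ratio K = (65.1/145.0)^(1/5) = 0.8520; K_d = K^(24/2) = 0.146.

K_d ≈ 0.146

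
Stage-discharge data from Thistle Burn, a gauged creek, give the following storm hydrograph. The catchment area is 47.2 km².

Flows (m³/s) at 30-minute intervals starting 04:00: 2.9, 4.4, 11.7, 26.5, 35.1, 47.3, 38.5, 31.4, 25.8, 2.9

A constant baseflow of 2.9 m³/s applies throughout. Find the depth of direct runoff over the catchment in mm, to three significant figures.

Direct runoff: 0.0, 1.5, 8.8, 23.6, 32.2, 44.4, 35.6, 28.5, 22.9, 0.0 m³/s; ΣQ_DR = 197.5 m³/s.
V = ΣQ_DR · Δt = 197.5 × 1800 s = 3.555 × 10^5 m³.
Over A = 47.2 km², depth = V / A = 7.53 mm.

d ≈ 7.53 mm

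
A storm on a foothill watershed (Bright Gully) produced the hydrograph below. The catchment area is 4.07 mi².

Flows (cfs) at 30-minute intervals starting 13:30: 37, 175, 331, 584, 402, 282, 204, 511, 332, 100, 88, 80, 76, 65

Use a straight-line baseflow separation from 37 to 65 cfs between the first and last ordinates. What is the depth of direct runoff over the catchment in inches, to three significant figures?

Direct runoff: 0.00, 135.85, 289.69, 540.54, 356.38, 234.23, 154.08, 458.92, 277.77, 43.62, 29.46, 19.31, 13.15, 0.00 cfs; ΣQ_DR = 2553 cfs.
V = ΣQ_DR · Δt = 2553 × 1800 s = 4.595 × 10^6 ft³.
Over A = 4.07 mi², depth = V / A = 0.486 in.

d ≈ 0.486 in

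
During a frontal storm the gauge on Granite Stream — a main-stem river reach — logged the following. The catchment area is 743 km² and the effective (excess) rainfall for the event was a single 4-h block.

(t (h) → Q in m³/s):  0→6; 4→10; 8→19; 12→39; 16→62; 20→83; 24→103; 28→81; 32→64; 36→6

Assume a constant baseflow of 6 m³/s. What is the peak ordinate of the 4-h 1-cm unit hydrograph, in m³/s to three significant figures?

U_p ≈ 121 m³/s

Direct runoff: 0.0, 4.0, 13.0, 33.0, 56.0, 77.0, 97.0, 75.0, 58.0, 0.0 m³/s; ΣQ_DR = 413.0 m³/s, peak = 97.0 m³/s.
Runoff depth d = ΣQ_DR·Δt / A = 413.0 × 14400 / (743 km²) = 8.004 mm.
The 1-cm UH is the DRH scaled by (10 mm)/d, so U_p = 97.0 × 10/8.004 = 121 m³/s.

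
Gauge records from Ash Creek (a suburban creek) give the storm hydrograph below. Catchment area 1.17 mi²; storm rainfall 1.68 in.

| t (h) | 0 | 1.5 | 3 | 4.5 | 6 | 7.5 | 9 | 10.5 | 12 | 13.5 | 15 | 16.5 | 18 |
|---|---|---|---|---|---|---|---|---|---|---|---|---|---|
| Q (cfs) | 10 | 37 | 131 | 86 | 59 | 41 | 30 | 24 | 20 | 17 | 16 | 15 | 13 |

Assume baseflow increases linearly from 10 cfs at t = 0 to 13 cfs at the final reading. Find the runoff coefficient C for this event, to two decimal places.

C ≈ 0.41

ΣQ_DR = 349.5 cfs; V = ΣQ_DR·Δt = 1.887 × 10^6 ft³.
Runoff depth d = V / A = 0.6943 in.
C = d / P = 0.6943 / 1.68 = 0.41.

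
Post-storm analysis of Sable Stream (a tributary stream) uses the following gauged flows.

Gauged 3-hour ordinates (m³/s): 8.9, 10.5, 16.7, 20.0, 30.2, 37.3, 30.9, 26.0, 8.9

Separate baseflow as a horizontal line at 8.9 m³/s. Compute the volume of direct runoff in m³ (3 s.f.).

V ≈ 1.18 × 10^6 m³

Direct-runoff ordinates (Q − Q_b): 0.0, 1.6, 7.8, 11.1, 21.3, 28.4, 22.0, 17.1, 0.0 m³/s.
ΣQ_DR = 109.3 m³/s.
With Δt = 3 h = 10800 s, V = ΣQ_DR · Δt = 109.3 × 10800 = 1.18 × 10^6 m³.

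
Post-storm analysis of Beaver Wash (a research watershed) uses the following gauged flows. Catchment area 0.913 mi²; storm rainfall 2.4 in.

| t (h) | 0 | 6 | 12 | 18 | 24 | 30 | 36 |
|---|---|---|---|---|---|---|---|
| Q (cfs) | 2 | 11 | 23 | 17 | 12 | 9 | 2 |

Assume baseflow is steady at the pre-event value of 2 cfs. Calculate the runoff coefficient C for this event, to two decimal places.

ΣQ_DR = 62.00 cfs; V = ΣQ_DR·Δt = 1.339 × 10^6 ft³.
Runoff depth d = V / A = 0.6314 in.
C = d / P = 0.6314 / 2.4 = 0.26.

C ≈ 0.26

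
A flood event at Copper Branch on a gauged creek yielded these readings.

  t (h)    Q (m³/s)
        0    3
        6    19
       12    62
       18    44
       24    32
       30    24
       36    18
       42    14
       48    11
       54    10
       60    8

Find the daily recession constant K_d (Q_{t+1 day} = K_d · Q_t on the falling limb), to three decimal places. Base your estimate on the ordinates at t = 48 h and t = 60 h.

Between t = 48 h and t = 60 h the flow falls from 11 to 8 m³/s over 2×6 h = 12 h.
Per-interval ratio K = (8/11)^(1/2) = 0.8528; K_d = K^(24/6) = 0.529.

K_d ≈ 0.529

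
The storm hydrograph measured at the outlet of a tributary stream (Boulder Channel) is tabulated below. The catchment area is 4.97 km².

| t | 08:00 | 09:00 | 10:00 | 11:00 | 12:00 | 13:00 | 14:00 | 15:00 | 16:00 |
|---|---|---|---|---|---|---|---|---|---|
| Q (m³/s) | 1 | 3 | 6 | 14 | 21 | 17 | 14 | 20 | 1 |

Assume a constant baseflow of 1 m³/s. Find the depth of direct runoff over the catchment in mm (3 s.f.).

Direct runoff: 0.0, 2.0, 5.0, 13.0, 20.0, 16.0, 13.0, 19.0, 0.0 m³/s; ΣQ_DR = 88.00 m³/s.
V = ΣQ_DR · Δt = 88.00 × 3600 s = 3.168 × 10^5 m³.
Over A = 4.97 km², depth = V / A = 63.7 mm.

d ≈ 63.7 mm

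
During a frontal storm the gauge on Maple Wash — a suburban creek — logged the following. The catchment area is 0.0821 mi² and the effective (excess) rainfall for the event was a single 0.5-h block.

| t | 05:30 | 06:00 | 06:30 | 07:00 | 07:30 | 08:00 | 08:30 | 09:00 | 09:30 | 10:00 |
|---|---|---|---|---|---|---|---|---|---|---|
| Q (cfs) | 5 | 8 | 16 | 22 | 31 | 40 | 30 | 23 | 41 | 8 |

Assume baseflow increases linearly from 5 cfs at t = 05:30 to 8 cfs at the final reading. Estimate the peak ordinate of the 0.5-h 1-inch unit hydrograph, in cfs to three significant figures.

Direct runoff: 0.00, 2.67, 10.33, 16.00, 24.67, 33.33, 23.00, 15.67, 33.33, 0.00 cfs; ΣQ_DR = 159.0 cfs, peak = 33.33 cfs.
Runoff depth d = ΣQ_DR·Δt / A = 159.0 × 1800 / (0.0821 mi²) = 1.501 in.
The 1-inch UH is the DRH scaled by (1 in)/d, so U_p = 33.33 × 1/1.501 = 22.2 cfs.

U_p ≈ 22.2 cfs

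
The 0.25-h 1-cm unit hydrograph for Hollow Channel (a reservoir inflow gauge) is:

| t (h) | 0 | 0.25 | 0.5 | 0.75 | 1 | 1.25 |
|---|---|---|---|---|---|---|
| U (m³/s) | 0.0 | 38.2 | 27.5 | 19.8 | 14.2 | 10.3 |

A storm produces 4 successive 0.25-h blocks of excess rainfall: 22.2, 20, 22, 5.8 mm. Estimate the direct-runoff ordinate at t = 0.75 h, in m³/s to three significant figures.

Q ≈ 183 m³/s

By discrete convolution, Q_j = Σ (P_i / 10 mm) · U_{j−i}.
At t = 0.75 h (j=3): Q = (22.2/10)·19.8 + (20/10)·27.5 + (22/10)·38.2 + (5.8/10)·0.0 = 183 m³/s.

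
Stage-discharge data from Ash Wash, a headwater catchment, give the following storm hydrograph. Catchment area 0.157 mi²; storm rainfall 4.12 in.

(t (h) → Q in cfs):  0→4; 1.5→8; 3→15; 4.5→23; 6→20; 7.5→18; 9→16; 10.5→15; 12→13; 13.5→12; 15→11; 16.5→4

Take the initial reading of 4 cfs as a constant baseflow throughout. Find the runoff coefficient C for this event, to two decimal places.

C ≈ 0.40

ΣQ_DR = 111.0 cfs; V = ΣQ_DR·Δt = 5.994 × 10^5 ft³.
Runoff depth d = V / A = 1.643 in.
C = d / P = 1.643 / 4.12 = 0.40.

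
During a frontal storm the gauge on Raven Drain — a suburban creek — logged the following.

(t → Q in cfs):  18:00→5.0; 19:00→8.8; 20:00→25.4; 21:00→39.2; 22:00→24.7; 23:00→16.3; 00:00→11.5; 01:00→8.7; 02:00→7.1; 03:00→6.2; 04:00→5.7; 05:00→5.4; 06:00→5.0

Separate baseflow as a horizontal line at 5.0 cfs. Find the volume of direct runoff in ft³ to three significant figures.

V ≈ 3.74 × 10^5 ft³

Direct-runoff ordinates (Q − Q_b): 0.0, 3.8, 20.4, 34.2, 19.7, 11.3, 6.5, 3.7, 2.1, 1.2, 0.7, 0.4, 0.0 cfs.
ΣQ_DR = 104.0 cfs.
With Δt = 1 h = 3600 s, V = ΣQ_DR · Δt = 104.0 × 3600 = 3.74 × 10^5 ft³.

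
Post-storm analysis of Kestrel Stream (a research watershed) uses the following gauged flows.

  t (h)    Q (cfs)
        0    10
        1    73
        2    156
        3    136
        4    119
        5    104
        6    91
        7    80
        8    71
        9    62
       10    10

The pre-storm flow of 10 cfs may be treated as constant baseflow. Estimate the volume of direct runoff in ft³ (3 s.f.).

Direct-runoff ordinates (Q − Q_b): 0.0, 63.0, 146.0, 126.0, 109.0, 94.0, 81.0, 70.0, 61.0, 52.0, 0.0 cfs.
ΣQ_DR = 802.0 cfs.
With Δt = 1 h = 3600 s, V = ΣQ_DR · Δt = 802.0 × 3600 = 2.89 × 10^6 ft³.

V ≈ 2.89 × 10^6 ft³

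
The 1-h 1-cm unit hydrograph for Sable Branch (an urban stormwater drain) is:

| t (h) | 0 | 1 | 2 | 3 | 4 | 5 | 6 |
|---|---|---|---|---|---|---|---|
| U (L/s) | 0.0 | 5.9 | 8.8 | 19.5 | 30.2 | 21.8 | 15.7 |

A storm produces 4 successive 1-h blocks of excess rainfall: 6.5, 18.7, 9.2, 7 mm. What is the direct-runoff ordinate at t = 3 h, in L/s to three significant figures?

By discrete convolution, Q_j = Σ (P_i / 10 mm) · U_{j−i}.
At t = 3 h (j=3): Q = (6.5/10)·19.5 + (18.7/10)·8.8 + (9.2/10)·5.9 + (7/10)·0.0 = 34.6 L/s.

Q ≈ 34.6 L/s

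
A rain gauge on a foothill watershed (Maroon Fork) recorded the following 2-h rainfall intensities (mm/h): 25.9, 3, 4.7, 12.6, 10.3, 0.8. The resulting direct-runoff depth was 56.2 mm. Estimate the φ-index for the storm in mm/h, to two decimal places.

Only the 3 blocks with intensity above φ contribute runoff: 25.9, 12.6, 10.3 mm/h.
Σ(I−φ)·Δt = d  ⇒  (25.9+12.6+10.3 − 3φ)·2 = 56.2
φ = (48.80 − 56.2/2) / 3 = 6.90 mm/h.

φ ≈ 6.90 mm/h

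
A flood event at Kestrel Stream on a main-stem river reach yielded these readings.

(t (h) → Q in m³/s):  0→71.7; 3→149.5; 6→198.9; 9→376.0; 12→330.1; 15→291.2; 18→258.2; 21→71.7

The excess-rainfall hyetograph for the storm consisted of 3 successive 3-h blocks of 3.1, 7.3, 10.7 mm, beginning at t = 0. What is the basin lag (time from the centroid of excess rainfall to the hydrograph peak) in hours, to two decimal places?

Centroid of excess rainfall: t_c = Σ P_i·t̄_i / ΣP_i = 5.5806 h (block centres at 1.5, 4.5, 7.5 h).
Hydrograph peak occurs at t = 9 h, so basin lag t_L = 9 − 5.5806 = 3.42 h.

t_L ≈ 3.42 h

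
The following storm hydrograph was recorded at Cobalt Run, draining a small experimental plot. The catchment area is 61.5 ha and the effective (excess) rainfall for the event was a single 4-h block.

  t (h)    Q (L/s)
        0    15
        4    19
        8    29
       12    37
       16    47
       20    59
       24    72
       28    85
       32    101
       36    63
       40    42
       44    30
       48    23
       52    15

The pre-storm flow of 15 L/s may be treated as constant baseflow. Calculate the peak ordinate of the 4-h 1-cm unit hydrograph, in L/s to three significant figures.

U_p ≈ 86.0 L/s

Direct runoff: 0.0, 4.0, 14.0, 22.0, 32.0, 44.0, 57.0, 70.0, 86.0, 48.0, 27.0, 15.0, 8.0, 0.0 L/s; ΣQ_DR = 427.0 L/s, peak = 86.0 L/s.
Runoff depth d = ΣQ_DR·Δt / A = 427.0 × 14400 / (61.5 ha) = 9.998 mm.
The 1-cm UH is the DRH scaled by (10 mm)/d, so U_p = 86.0 × 10/9.998 = 86.0 L/s.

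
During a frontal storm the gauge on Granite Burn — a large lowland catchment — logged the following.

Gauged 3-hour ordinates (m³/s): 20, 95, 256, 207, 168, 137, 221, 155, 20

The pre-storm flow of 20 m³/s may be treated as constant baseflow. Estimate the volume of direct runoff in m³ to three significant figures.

Direct-runoff ordinates (Q − Q_b): 0.0, 75.0, 236.0, 187.0, 148.0, 117.0, 201.0, 135.0, 0.0 m³/s.
ΣQ_DR = 1099 m³/s.
With Δt = 3 h = 10800 s, V = ΣQ_DR · Δt = 1099 × 10800 = 1.19 × 10^7 m³.

V ≈ 1.19 × 10^7 m³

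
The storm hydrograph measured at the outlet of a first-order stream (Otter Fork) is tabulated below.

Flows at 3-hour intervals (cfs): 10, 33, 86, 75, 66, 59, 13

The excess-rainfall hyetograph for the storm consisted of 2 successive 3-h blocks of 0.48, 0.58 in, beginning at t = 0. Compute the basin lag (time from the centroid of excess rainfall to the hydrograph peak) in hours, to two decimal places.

t_L ≈ 2.86 h

Centroid of excess rainfall: t_c = Σ P_i·t̄_i / ΣP_i = 3.1415 h (block centres at 1.5, 4.5 h).
Hydrograph peak occurs at t = 6 h, so basin lag t_L = 6 − 3.1415 = 2.86 h.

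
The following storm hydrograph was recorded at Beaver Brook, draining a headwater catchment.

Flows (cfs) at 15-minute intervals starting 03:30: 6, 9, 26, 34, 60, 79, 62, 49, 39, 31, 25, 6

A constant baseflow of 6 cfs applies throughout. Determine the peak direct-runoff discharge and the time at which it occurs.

Q_p = 73.0 cfs at t = 04:45

Subtracting baseflow gives direct-runoff ordinates: 0.0, 3.0, 20.0, 28.0, 54.0, 73.0, 56.0, 43.0, 33.0, 25.0, 19.0, 0.0 cfs.
The maximum is 73.0 cfs, occurring at the reading for t = 04:45.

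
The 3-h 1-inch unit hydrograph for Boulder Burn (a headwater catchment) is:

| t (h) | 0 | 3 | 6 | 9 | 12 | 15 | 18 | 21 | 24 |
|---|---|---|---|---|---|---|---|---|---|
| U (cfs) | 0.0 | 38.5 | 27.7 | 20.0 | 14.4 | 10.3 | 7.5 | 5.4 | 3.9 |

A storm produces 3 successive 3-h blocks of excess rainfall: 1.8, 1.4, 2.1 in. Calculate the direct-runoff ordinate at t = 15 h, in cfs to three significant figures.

Q ≈ 80.7 cfs

By discrete convolution, Q_j = Σ (P_i / 1 in) · U_{j−i}.
At t = 15 h (j=5): Q = (1.8/1)·10.3 + (1.4/1)·14.4 + (2.1/1)·20.0 = 80.7 cfs.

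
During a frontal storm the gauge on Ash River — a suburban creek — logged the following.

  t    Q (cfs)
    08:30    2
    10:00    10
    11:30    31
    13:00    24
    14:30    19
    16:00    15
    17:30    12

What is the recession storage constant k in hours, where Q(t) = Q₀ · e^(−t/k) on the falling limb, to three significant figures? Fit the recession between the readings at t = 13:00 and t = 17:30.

On the falling limb, Q drops from 24 to 12 cfs between t = 13:00 and t = 17:30 (Δt = 4.5 h).
k = −Δt / ln(Q₂/Q₁) = −4.5 / ln(12/24) = 6.49 h.

k ≈ 6.49 h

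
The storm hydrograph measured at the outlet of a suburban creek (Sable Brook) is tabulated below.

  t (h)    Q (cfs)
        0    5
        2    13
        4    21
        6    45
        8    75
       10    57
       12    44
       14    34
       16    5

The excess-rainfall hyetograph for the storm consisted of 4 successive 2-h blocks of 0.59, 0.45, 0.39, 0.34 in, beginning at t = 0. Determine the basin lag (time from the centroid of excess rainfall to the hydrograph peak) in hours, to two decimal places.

t_L ≈ 4.46 h

Centroid of excess rainfall: t_c = Σ P_i·t̄_i / ΣP_i = 3.5424 h (block centres at 1, 3, 5, 7 h).
Hydrograph peak occurs at t = 8 h, so basin lag t_L = 8 − 3.5424 = 4.46 h.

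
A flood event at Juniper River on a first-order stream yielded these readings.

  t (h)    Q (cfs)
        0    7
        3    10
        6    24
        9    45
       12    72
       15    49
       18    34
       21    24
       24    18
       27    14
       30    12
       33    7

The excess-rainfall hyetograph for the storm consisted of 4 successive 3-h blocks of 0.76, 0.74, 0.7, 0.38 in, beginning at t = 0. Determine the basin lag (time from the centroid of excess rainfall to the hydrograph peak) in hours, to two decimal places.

t_L ≈ 6.69 h

Centroid of excess rainfall: t_c = Σ P_i·t̄_i / ΣP_i = 5.3140 h (block centres at 1.5, 4.5, 7.5, 10.5 h).
Hydrograph peak occurs at t = 12 h, so basin lag t_L = 12 − 5.3140 = 6.69 h.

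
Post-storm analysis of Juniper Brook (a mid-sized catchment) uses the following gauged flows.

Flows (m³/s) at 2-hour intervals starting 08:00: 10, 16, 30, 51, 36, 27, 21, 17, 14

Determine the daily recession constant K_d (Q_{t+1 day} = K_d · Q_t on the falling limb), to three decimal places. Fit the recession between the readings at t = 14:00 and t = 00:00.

K_d ≈ 0.045

Between t = 14:00 and t = 00:00 the flow falls from 51 to 14 m³/s over 5×2 h = 10 h.
Per-interval ratio K = (14/51)^(1/5) = 0.7722; K_d = K^(24/2) = 0.045.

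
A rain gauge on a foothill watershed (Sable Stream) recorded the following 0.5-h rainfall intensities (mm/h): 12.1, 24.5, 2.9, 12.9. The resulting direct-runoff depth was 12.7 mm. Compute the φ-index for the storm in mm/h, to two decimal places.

Only the 3 blocks with intensity above φ contribute runoff: 12.1, 24.5, 12.9 mm/h.
Σ(I−φ)·Δt = d  ⇒  (12.1+24.5+12.9 − 3φ)·0.5 = 12.7
φ = (49.50 − 12.7/0.5) / 3 = 8.03 mm/h.

φ ≈ 8.03 mm/h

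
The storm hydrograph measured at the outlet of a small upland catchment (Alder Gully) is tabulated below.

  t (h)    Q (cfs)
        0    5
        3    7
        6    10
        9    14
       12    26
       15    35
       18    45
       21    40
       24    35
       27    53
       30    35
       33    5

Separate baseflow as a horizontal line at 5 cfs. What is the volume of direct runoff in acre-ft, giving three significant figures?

Direct-runoff ordinates (Q − Q_b): 0.0, 2.0, 5.0, 9.0, 21.0, 30.0, 40.0, 35.0, 30.0, 48.0, 30.0, 0.0 cfs.
ΣQ_DR = 250.0 cfs.
With Δt = 3 h = 10800 s, V = ΣQ_DR · Δt = 250.0 × 10800 = 2.70 × 10^6 ft³ = 62.0 acre-ft.

V ≈ 62.0 acre-ft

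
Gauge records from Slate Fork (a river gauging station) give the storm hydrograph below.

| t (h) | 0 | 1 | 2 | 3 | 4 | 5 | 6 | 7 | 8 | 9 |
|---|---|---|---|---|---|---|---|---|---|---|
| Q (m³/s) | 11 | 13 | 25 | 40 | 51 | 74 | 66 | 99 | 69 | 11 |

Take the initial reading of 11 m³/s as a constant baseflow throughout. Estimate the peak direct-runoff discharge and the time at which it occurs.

Subtracting baseflow gives direct-runoff ordinates: 0.0, 2.0, 14.0, 29.0, 40.0, 63.0, 55.0, 88.0, 58.0, 0.0 m³/s.
The maximum is 88.0 m³/s, occurring at the reading for t = 7 h.

Q_p = 88.0 m³/s at t = 7 h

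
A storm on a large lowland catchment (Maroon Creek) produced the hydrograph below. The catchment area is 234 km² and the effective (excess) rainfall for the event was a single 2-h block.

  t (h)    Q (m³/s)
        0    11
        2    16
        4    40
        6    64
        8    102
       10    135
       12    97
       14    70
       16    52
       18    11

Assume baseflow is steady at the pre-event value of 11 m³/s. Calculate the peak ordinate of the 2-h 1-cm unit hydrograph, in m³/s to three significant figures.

Direct runoff: 0.0, 5.0, 29.0, 53.0, 91.0, 124.0, 86.0, 59.0, 41.0, 0.0 m³/s; ΣQ_DR = 488.0 m³/s, peak = 124.0 m³/s.
Runoff depth d = ΣQ_DR·Δt / A = 488.0 × 7200 / (234 km²) = 15.02 mm.
The 1-cm UH is the DRH scaled by (10 mm)/d, so U_p = 124.0 × 10/15.02 = 82.6 m³/s.

U_p ≈ 82.6 m³/s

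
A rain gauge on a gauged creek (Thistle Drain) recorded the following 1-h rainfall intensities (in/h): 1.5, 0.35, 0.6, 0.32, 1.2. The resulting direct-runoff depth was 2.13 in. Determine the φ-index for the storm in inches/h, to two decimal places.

Only the 3 blocks with intensity above φ contribute runoff: 1.5, 0.6, 1.2 in/h.
Σ(I−φ)·Δt = d  ⇒  (1.5+0.6+1.2 − 3φ)·1 = 2.13
φ = (3.300 − 2.13/1) / 3 = 0.39 in/h.

φ ≈ 0.39 in/h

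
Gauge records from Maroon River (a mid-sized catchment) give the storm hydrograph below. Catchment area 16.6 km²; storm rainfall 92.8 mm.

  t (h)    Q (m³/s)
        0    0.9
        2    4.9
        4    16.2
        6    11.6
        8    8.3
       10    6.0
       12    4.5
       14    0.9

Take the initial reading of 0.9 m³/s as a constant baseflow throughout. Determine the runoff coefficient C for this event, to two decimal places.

ΣQ_DR = 46.10 m³/s; V = ΣQ_DR·Δt = 3.319 × 10^5 m³.
Runoff depth d = V / A = 20.00 mm.
C = d / P = 20.00 / 92.8 = 0.22.

C ≈ 0.22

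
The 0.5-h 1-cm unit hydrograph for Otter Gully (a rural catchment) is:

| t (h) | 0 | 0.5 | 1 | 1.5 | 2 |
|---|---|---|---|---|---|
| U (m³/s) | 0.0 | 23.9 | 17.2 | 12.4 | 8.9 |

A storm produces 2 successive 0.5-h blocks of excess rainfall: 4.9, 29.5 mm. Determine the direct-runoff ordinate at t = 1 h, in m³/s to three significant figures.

Q ≈ 78.9 m³/s

By discrete convolution, Q_j = Σ (P_i / 10 mm) · U_{j−i}.
At t = 1 h (j=2): Q = (4.9/10)·17.2 + (29.5/10)·23.9 = 78.9 m³/s.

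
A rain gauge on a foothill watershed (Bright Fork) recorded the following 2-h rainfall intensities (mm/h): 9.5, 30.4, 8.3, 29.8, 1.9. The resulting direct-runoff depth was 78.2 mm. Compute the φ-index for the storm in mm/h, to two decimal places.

Only the 2 blocks with intensity above φ contribute runoff: 30.4, 29.8 mm/h.
Σ(I−φ)·Δt = d  ⇒  (30.4+29.8 − 2φ)·2 = 78.2
φ = (60.20 − 78.2/2) / 2 = 10.55 mm/h.

φ ≈ 10.55 mm/h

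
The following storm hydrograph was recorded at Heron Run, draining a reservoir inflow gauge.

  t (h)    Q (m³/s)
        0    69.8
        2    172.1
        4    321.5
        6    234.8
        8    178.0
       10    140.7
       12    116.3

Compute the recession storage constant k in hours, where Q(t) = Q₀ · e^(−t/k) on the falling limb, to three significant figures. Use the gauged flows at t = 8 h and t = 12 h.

On the falling limb, Q drops from 178.0 to 116.3 m³/s between t = 8 h and t = 12 h (Δt = 4 h).
k = −Δt / ln(Q₂/Q₁) = −4 / ln(116.3/178.0) = 9.40 h.

k ≈ 9.40 h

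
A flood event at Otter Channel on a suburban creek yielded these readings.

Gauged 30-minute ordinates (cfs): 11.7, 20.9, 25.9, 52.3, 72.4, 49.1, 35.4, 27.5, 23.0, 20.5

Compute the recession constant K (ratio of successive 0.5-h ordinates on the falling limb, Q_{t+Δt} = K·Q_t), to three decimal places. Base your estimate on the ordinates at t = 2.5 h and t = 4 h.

K ≈ 0.777

Using the recession-limb readings at t = 2.5 h and t = 4 h: Q falls from 49.1 to 23.0 cfs over 3 intervals.
K = (Q₂/Q₁)^(1/3) = (23.0/49.1)^(1/3) = 0.777.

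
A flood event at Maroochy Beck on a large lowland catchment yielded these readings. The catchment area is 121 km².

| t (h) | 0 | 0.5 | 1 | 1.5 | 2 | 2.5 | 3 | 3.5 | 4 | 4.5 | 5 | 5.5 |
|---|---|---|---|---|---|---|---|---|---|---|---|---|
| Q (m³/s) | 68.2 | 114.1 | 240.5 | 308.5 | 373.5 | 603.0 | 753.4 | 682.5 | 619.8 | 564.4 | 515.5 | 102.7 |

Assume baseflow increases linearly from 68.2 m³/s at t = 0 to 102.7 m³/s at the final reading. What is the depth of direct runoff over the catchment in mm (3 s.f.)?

d ≈ 58.3 mm

Direct runoff: 0.00, 42.76, 166.03, 230.89, 292.75, 519.12, 666.38, 592.35, 526.51, 467.97, 415.94, 0.00 m³/s; ΣQ_DR = 3921 m³/s.
V = ΣQ_DR · Δt = 3921 × 1800 s = 7.057 × 10^6 m³.
Over A = 121 km², depth = V / A = 58.3 mm.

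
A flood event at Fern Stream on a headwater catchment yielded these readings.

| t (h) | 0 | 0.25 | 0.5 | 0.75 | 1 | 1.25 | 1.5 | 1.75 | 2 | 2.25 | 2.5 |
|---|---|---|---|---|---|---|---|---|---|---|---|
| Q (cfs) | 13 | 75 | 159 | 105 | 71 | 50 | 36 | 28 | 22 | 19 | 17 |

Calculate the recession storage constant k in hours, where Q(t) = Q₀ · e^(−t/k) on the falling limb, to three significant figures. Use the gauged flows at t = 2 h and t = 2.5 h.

On the falling limb, Q drops from 22 to 17 cfs between t = 2 h and t = 2.5 h (Δt = 0.5 h).
k = −Δt / ln(Q₂/Q₁) = −0.5 / ln(17/22) = 1.94 h.

k ≈ 1.94 h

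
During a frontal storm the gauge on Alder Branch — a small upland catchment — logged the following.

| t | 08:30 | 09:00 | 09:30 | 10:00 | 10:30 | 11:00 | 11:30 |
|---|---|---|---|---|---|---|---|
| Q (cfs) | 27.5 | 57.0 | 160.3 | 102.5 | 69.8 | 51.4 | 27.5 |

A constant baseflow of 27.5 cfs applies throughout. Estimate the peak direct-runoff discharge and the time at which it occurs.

Q_p = 132.8 cfs at t = 09:30

Subtracting baseflow gives direct-runoff ordinates: 0.0, 29.5, 132.8, 75.0, 42.3, 23.9, 0.0 cfs.
The maximum is 132.8 cfs, occurring at the reading for t = 09:30.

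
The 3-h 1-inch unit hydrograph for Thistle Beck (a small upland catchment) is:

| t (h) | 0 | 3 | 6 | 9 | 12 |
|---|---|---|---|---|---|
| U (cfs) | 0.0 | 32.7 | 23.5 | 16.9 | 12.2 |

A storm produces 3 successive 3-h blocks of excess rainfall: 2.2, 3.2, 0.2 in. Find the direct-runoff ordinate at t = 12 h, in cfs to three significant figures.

Q ≈ 85.6 cfs

By discrete convolution, Q_j = Σ (P_i / 1 in) · U_{j−i}.
At t = 12 h (j=4): Q = (2.2/1)·12.2 + (3.2/1)·16.9 + (0.2/1)·23.5 = 85.6 cfs.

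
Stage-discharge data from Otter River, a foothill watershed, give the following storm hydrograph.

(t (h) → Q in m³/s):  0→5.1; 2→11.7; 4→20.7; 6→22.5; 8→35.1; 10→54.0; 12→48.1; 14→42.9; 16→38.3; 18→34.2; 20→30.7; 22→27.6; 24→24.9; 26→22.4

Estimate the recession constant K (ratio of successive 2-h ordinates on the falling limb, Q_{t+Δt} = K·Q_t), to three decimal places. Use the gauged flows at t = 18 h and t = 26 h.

K ≈ 0.900

Using the recession-limb readings at t = 18 h and t = 26 h: Q falls from 34.2 to 22.4 m³/s over 4 intervals.
K = (Q₂/Q₁)^(1/4) = (22.4/34.2)^(1/4) = 0.900.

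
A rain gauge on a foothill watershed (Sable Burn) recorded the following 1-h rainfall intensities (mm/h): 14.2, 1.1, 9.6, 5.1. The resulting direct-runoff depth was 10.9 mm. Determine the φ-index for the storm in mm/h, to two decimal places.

Only the 2 blocks with intensity above φ contribute runoff: 14.2, 9.6 mm/h.
Σ(I−φ)·Δt = d  ⇒  (14.2+9.6 − 2φ)·1 = 10.9
φ = (23.80 − 10.9/1) / 2 = 6.45 mm/h.

φ ≈ 6.45 mm/h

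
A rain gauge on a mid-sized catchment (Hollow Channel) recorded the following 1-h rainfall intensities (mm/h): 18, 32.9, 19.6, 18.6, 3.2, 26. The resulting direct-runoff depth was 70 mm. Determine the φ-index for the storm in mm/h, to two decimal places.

Only the 5 blocks with intensity above φ contribute runoff: 18, 32.9, 19.6, 18.6, 26 mm/h.
Σ(I−φ)·Δt = d  ⇒  (18+32.9+19.6+18.6+26 − 5φ)·1 = 70
φ = (115.1 − 70/1) / 5 = 9.02 mm/h.

φ ≈ 9.02 mm/h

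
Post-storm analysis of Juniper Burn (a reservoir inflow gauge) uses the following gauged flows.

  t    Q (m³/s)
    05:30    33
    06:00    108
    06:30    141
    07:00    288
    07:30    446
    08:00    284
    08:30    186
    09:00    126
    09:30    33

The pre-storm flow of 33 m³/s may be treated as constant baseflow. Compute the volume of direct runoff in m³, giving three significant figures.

V ≈ 2.43 × 10^6 m³

Direct-runoff ordinates (Q − Q_b): 0.0, 75.0, 108.0, 255.0, 413.0, 251.0, 153.0, 93.0, 0.0 m³/s.
ΣQ_DR = 1348 m³/s.
With Δt = 0.5 h = 1800 s, V = ΣQ_DR · Δt = 1348 × 1800 = 2.43 × 10^6 m³.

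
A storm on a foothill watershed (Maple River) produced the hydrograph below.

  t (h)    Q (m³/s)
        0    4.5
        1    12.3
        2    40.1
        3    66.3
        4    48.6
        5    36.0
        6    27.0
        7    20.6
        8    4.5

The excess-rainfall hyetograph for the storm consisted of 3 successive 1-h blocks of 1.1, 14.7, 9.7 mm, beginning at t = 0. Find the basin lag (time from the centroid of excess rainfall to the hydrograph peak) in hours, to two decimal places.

Centroid of excess rainfall: t_c = Σ P_i·t̄_i / ΣP_i = 1.8373 h (block centres at 0.5, 1.5, 2.5 h).
Hydrograph peak occurs at t = 3 h, so basin lag t_L = 3 − 1.8373 = 1.16 h.

t_L ≈ 1.16 h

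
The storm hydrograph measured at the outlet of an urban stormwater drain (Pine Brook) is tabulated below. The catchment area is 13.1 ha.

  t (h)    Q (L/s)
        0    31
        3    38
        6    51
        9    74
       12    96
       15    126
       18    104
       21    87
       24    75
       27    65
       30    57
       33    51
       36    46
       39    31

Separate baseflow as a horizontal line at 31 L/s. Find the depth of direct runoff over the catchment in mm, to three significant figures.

Direct runoff: 0.0, 7.0, 20.0, 43.0, 65.0, 95.0, 73.0, 56.0, 44.0, 34.0, 26.0, 20.0, 15.0, 0.0 L/s; ΣQ_DR = 498.0 L/s.
V = ΣQ_DR · Δt = 498.0 × 10800 s = 5.378 × 10^6 L.
Over A = 13.1 ha, depth = V / A = 41.1 mm.

d ≈ 41.1 mm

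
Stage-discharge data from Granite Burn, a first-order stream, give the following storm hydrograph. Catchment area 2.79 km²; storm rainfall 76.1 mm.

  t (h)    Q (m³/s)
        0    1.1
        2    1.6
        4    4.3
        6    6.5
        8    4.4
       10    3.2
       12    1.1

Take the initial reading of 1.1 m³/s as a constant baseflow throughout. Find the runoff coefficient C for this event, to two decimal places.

ΣQ_DR = 14.50 m³/s; V = ΣQ_DR·Δt = 1.044 × 10^5 m³.
Runoff depth d = V / A = 37.42 mm.
C = d / P = 37.42 / 76.1 = 0.49.

C ≈ 0.49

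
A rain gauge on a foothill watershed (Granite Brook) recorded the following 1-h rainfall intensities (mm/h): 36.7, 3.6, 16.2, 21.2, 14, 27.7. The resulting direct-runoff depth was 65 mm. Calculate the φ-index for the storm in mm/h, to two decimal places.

φ ≈ 10.16 mm/h

Only the 5 blocks with intensity above φ contribute runoff: 36.7, 16.2, 21.2, 14, 27.7 mm/h.
Σ(I−φ)·Δt = d  ⇒  (36.7+16.2+21.2+14+27.7 − 5φ)·1 = 65
φ = (115.8 − 65/1) / 5 = 10.16 mm/h.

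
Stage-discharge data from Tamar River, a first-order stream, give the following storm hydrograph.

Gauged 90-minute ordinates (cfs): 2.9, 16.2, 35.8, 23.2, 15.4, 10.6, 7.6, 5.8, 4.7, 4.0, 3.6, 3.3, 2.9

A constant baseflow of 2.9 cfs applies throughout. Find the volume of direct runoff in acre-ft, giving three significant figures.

Direct-runoff ordinates (Q − Q_b): 0.0, 13.3, 32.9, 20.3, 12.5, 7.7, 4.7, 2.9, 1.8, 1.1, 0.7, 0.4, 0.0 cfs.
ΣQ_DR = 98.30 cfs.
With Δt = 1.5 h = 5400 s, V = ΣQ_DR · Δt = 98.30 × 5400 = 5.31 × 10^5 ft³ = 12.2 acre-ft.

V ≈ 12.2 acre-ft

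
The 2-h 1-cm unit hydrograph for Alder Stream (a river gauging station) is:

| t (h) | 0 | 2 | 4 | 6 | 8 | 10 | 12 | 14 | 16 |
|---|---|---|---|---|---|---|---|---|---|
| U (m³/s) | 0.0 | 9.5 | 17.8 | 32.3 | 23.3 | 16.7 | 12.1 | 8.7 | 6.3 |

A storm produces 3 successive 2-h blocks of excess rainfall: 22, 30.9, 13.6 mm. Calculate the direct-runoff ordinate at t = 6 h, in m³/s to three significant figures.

Q ≈ 139 m³/s

By discrete convolution, Q_j = Σ (P_i / 10 mm) · U_{j−i}.
At t = 6 h (j=3): Q = (22/10)·32.3 + (30.9/10)·17.8 + (13.6/10)·9.5 = 139 m³/s.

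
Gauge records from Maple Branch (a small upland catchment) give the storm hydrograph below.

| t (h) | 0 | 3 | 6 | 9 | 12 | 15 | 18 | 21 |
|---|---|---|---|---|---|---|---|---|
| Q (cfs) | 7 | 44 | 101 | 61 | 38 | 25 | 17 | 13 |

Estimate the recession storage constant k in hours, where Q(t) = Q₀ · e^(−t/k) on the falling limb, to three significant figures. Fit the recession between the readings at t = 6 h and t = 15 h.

On the falling limb, Q drops from 101 to 25 cfs between t = 6 h and t = 15 h (Δt = 9 h).
k = −Δt / ln(Q₂/Q₁) = −9 / ln(25/101) = 6.45 h.

k ≈ 6.45 h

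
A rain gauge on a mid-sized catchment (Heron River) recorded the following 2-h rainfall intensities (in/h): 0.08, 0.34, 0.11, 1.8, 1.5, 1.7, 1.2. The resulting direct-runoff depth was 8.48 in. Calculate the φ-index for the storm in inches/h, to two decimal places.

φ ≈ 0.49 in/h

Only the 4 blocks with intensity above φ contribute runoff: 1.8, 1.5, 1.7, 1.2 in/h.
Σ(I−φ)·Δt = d  ⇒  (1.8+1.5+1.7+1.2 − 4φ)·2 = 8.48
φ = (6.200 − 8.48/2) / 4 = 0.49 in/h.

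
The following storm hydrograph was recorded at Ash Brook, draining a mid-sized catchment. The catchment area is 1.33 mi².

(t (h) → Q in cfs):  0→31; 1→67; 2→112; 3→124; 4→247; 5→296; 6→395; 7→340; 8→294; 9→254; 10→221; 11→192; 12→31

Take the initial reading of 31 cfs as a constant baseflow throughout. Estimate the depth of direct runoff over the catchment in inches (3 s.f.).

Direct runoff: 0.0, 36.0, 81.0, 93.0, 216.0, 265.0, 364.0, 309.0, 263.0, 223.0, 190.0, 161.0, 0.0 cfs; ΣQ_DR = 2201 cfs.
V = ΣQ_DR · Δt = 2201 × 3600 s = 7.924 × 10^6 ft³.
Over A = 1.33 mi², depth = V / A = 2.56 in.

d ≈ 2.56 in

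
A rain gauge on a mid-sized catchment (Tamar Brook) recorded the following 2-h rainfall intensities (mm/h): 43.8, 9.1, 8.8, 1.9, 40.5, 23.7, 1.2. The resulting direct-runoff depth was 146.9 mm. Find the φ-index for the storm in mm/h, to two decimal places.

Only the 3 blocks with intensity above φ contribute runoff: 43.8, 40.5, 23.7 mm/h.
Σ(I−φ)·Δt = d  ⇒  (43.8+40.5+23.7 − 3φ)·2 = 146.9
φ = (108.0 − 146.9/2) / 3 = 11.52 mm/h.

φ ≈ 11.52 mm/h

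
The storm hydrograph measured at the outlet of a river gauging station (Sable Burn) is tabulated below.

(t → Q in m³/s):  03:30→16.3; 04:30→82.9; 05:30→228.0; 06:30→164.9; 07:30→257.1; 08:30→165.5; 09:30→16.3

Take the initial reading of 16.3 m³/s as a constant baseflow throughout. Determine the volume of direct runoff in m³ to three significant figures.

Direct-runoff ordinates (Q − Q_b): 0.0, 66.6, 211.7, 148.6, 240.8, 149.2, 0.0 m³/s.
ΣQ_DR = 816.9 m³/s.
With Δt = 1 h = 3600 s, V = ΣQ_DR · Δt = 816.9 × 3600 = 2.94 × 10^6 m³.

V ≈ 2.94 × 10^6 m³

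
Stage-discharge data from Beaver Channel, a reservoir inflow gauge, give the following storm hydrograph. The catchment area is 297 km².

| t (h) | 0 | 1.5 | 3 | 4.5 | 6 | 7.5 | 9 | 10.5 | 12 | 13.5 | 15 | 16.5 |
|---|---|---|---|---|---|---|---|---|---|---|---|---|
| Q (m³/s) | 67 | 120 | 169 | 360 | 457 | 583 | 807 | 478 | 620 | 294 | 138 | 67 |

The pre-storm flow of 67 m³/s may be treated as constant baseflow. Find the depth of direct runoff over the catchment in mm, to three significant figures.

Direct runoff: 0.0, 53.0, 102.0, 293.0, 390.0, 516.0, 740.0, 411.0, 553.0, 227.0, 71.0, 0.0 m³/s; ΣQ_DR = 3356 m³/s.
V = ΣQ_DR · Δt = 3356 × 5400 s = 1.812 × 10^7 m³.
Over A = 297 km², depth = V / A = 61.0 mm.

d ≈ 61.0 mm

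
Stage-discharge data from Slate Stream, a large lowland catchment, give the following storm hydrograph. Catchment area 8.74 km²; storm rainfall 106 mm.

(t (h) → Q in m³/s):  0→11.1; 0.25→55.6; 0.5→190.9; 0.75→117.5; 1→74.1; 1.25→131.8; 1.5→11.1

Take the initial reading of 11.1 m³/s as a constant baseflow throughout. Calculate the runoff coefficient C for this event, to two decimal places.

ΣQ_DR = 514.4 m³/s; V = ΣQ_DR·Δt = 4.630 × 10^5 m³.
Runoff depth d = V / A = 52.97 mm.
C = d / P = 52.97 / 106 = 0.50.

C ≈ 0.50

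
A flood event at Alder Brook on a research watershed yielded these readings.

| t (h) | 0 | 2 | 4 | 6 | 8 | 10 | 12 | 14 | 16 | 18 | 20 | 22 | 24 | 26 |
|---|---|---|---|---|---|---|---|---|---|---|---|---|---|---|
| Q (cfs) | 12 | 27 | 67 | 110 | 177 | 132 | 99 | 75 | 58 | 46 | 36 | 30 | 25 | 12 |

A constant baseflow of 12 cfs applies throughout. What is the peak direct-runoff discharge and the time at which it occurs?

Subtracting baseflow gives direct-runoff ordinates: 0.0, 15.0, 55.0, 98.0, 165.0, 120.0, 87.0, 63.0, 46.0, 34.0, 24.0, 18.0, 13.0, 0.0 cfs.
The maximum is 165.0 cfs, occurring at the reading for t = 8 h.

Q_p = 165.0 cfs at t = 8 h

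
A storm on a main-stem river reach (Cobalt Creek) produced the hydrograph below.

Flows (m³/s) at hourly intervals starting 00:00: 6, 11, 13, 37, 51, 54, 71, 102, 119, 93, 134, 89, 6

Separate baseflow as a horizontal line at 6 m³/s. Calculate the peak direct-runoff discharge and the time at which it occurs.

Subtracting baseflow gives direct-runoff ordinates: 0.0, 5.0, 7.0, 31.0, 45.0, 48.0, 65.0, 96.0, 113.0, 87.0, 128.0, 83.0, 0.0 m³/s.
The maximum is 128.0 m³/s, occurring at the reading for t = 10:00.

Q_p = 128.0 m³/s at t = 10:00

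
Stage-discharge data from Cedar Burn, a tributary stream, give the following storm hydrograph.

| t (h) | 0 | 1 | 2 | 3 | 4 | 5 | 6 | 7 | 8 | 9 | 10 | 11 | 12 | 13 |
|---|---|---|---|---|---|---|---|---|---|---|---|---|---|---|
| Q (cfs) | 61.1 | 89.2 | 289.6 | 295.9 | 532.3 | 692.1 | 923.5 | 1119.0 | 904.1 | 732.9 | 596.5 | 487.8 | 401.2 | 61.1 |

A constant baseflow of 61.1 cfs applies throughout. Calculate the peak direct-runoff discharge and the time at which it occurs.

Q_p = 1057.9 cfs at t = 7 h

Subtracting baseflow gives direct-runoff ordinates: 0.0, 28.1, 228.5, 234.8, 471.2, 631.0, 862.4, 1057.9, 843.0, 671.8, 535.4, 426.7, 340.1, 0.0 cfs.
The maximum is 1057.9 cfs, occurring at the reading for t = 7 h.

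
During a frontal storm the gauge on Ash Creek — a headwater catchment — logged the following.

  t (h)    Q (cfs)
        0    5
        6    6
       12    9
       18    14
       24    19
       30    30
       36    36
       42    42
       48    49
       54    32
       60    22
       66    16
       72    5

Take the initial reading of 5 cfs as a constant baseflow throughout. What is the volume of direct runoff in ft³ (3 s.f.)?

Direct-runoff ordinates (Q − Q_b): 0.0, 1.0, 4.0, 9.0, 14.0, 25.0, 31.0, 37.0, 44.0, 27.0, 17.0, 11.0, 0.0 cfs.
ΣQ_DR = 220.0 cfs.
With Δt = 6 h = 21600 s, V = ΣQ_DR · Δt = 220.0 × 21600 = 4.75 × 10^6 ft³.

V ≈ 4.75 × 10^6 ft³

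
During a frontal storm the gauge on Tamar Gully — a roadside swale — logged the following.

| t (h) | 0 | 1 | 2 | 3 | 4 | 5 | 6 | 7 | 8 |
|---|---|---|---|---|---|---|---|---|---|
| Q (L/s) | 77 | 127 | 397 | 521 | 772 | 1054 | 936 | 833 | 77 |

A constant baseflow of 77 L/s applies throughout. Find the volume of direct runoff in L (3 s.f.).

V ≈ 1.48 × 10^7 L

Direct-runoff ordinates (Q − Q_b): 0.0, 50.0, 320.0, 444.0, 695.0, 977.0, 859.0, 756.0, 0.0 L/s.
ΣQ_DR = 4101 L/s.
With Δt = 1 h = 3600 s, V = ΣQ_DR · Δt = 4101 × 3600 = 1.48 × 10^7 L.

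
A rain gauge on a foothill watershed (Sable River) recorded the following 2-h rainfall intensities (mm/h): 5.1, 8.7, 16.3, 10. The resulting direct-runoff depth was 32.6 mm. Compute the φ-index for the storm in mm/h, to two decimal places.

Only the 3 blocks with intensity above φ contribute runoff: 8.7, 16.3, 10 mm/h.
Σ(I−φ)·Δt = d  ⇒  (8.7+16.3+10 − 3φ)·2 = 32.6
φ = (35.00 − 32.6/2) / 3 = 6.23 mm/h.

φ ≈ 6.23 mm/h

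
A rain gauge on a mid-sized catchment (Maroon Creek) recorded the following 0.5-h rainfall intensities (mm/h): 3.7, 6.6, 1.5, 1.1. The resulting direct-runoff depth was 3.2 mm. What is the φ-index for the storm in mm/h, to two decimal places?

Only the 2 blocks with intensity above φ contribute runoff: 3.7, 6.6 mm/h.
Σ(I−φ)·Δt = d  ⇒  (3.7+6.6 − 2φ)·0.5 = 3.2
φ = (10.30 − 3.2/0.5) / 2 = 1.95 mm/h.

φ ≈ 1.95 mm/h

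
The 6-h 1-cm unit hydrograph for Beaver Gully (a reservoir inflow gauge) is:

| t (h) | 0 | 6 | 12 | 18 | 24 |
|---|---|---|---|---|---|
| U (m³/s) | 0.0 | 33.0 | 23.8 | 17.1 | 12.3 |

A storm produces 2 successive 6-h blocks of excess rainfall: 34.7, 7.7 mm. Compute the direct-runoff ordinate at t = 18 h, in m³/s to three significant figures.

By discrete convolution, Q_j = Σ (P_i / 10 mm) · U_{j−i}.
At t = 18 h (j=3): Q = (34.7/10)·17.1 + (7.7/10)·23.8 = 77.7 m³/s.

Q ≈ 77.7 m³/s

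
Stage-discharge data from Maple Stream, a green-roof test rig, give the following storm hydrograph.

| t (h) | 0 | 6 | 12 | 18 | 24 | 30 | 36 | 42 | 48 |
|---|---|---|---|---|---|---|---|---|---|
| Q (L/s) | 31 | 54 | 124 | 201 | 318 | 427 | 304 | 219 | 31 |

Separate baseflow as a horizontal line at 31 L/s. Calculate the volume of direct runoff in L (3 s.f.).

Direct-runoff ordinates (Q − Q_b): 0.0, 23.0, 93.0, 170.0, 287.0, 396.0, 273.0, 188.0, 0.0 L/s.
ΣQ_DR = 1430 L/s.
With Δt = 6 h = 21600 s, V = ΣQ_DR · Δt = 1430 × 21600 = 3.09 × 10^7 L.

V ≈ 3.09 × 10^7 L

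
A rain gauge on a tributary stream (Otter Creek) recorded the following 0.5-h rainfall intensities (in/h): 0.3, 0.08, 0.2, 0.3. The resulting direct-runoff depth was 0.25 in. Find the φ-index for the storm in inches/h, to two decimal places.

Only the 3 blocks with intensity above φ contribute runoff: 0.3, 0.2, 0.3 in/h.
Σ(I−φ)·Δt = d  ⇒  (0.3+0.2+0.3 − 3φ)·0.5 = 0.25
φ = (0.8000 − 0.25/0.5) / 3 = 0.10 in/h.

φ ≈ 0.10 in/h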